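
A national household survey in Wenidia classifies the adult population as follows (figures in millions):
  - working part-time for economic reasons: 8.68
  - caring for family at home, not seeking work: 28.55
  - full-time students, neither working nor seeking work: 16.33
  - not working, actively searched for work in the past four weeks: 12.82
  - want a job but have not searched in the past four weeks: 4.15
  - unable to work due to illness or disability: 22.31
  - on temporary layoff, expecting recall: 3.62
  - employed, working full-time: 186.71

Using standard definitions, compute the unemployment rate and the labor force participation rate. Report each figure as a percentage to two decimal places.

Employed = 8.68 + 186.71 = 195.39 million (anyone who worked, including part-time for economic reasons, counts as employed).
Unemployed = 12.82 + 3.62 = 16.44 million (jobless and actively searching, or on temporary layoff).
Labor force = 195.39 + 16.44 = 211.83 million.
Not in labor force = 28.55 + 16.33 + 4.15 + 22.31 = 71.34 million (those not working and not actively searching are outside the labor force — including those who want a job but have given up searching).
Civilian working-age population = 211.83 + 71.34 = 283.17 million.
Unemployment rate = 16.44 / 211.83 = 7.76%.
Labor force participation rate = 211.83 / 283.17 = 74.81%.

Unemployment rate ≈ 7.76%; labor force participation rate ≈ 74.81%.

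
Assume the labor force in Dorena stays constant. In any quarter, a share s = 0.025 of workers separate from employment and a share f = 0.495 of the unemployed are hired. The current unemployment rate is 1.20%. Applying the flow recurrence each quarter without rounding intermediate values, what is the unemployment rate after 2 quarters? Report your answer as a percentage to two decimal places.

Unemployment rate after two quarters ≈ 3.98%.

With a fixed labor force, u_{t+1} = u_t + s·(1−u_t) − f·u_t = u_t·(1−s−f) + s.
Here 1−s−f = 0.480 and s = 0.025.
u_1 = 0.012000 × 0.480 + 0.025 = 0.030760.
u_2 = 0.030760 × 0.480 + 0.025 = 0.039765.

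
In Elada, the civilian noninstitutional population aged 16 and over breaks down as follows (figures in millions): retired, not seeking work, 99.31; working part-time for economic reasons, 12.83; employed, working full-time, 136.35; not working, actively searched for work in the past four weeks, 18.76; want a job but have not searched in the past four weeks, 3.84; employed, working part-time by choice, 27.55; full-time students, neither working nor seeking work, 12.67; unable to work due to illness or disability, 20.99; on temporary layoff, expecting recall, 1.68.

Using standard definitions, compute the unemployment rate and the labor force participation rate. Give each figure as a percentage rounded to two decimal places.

Unemployment rate ≈ 10.37%; labor force participation rate ≈ 59.04%.

Employed = 12.83 + 136.35 + 27.55 = 176.73 million (anyone who worked, including part-time for economic reasons, counts as employed).
Unemployed = 18.76 + 1.68 = 20.44 million (jobless and actively searching, or on temporary layoff).
Labor force = 176.73 + 20.44 = 197.17 million.
Not in labor force = 99.31 + 3.84 + 12.67 + 20.99 = 136.81 million (those not working and not actively searching are outside the labor force — including those who want a job but have given up searching).
Civilian working-age population = 197.17 + 136.81 = 333.98 million.
Unemployment rate = 20.44 / 197.17 = 10.37%.
Labor force participation rate = 197.17 / 333.98 = 59.04%.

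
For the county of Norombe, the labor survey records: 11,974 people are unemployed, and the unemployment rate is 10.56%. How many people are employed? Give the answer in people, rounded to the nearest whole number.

About 101,416 are employed.

Labor force = U / u = 11,974 / 0.1056 ≈ 113,390.
Employed = labor force − unemployed = 113,390 − 11,974 = 101,416.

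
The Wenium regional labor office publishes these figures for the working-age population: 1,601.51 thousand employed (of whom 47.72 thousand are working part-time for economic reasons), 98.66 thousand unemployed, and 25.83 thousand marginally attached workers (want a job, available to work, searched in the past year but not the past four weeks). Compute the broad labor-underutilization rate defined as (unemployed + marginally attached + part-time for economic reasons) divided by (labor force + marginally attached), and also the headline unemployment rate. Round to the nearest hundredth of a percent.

Labor force = 1,601.51 + 98.66 = 1,700.17 thousand.
Numerator = 98.66 + 25.83 + 47.72 = 172.21 thousand.
Denominator = 1,700.17 + 25.83 = 1,726.00 thousand.
Broad rate = 172.21 / 1,726.00 = 9.98%.
Headline unemployment rate = 98.66 / 1,700.17 = 5.80%.

Broad underutilization rate ≈ 9.98%; headline unemployment rate ≈ 5.80%.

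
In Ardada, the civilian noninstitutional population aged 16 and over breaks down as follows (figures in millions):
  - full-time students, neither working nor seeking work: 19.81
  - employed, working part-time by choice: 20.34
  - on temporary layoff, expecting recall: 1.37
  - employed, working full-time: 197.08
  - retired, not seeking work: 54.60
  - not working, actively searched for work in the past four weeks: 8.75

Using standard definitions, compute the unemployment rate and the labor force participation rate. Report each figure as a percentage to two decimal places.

Employed = 20.34 + 197.08 = 217.42 million.
Unemployed = 1.37 + 8.75 = 10.12 million (jobless and actively searching, or on temporary layoff).
Labor force = 217.42 + 10.12 = 227.54 million.
Not in labor force = 19.81 + 54.60 = 74.41 million (those not working and not actively searching are outside the labor force).
Civilian working-age population = 227.54 + 74.41 = 301.95 million.
Unemployment rate = 10.12 / 227.54 = 4.45%.
Labor force participation rate = 227.54 / 301.95 = 75.36%.

Unemployment rate ≈ 4.45%; labor force participation rate ≈ 75.36%.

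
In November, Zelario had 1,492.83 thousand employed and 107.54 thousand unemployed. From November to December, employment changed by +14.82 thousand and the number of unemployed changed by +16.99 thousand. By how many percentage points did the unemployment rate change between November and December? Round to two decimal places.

The unemployment rate changed by +0.91 percentage points.

November: labor force = 1,492.83 + 107.54 = 1,600.37; u = 107.54/1,600.37 = 6.72%.
December: labor force = 1,507.65 + 124.53 = 1,632.18; u = 124.53/1,632.18 = 7.63%.
Change = 7.63% − 6.72% = +0.91 pp.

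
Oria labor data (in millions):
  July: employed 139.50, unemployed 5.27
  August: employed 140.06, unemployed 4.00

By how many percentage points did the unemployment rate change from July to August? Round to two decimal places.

The unemployment rate changed by −0.86 percentage points.

July: labor force = 139.50 + 5.27 = 144.77; u = 5.27/144.77 = 3.64%.
August: labor force = 140.06 + 4.00 = 144.06; u = 4.00/144.06 = 2.78%.
Change = 2.78% − 3.64% = −0.86 pp.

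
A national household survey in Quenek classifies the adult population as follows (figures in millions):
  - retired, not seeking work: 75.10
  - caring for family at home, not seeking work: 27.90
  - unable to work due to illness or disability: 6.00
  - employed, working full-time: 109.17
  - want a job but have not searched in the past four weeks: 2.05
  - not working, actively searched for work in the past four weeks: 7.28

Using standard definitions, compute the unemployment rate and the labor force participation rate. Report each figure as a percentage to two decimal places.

Employed = 109.17 million.
Unemployed = 7.28 million.
Labor force = 109.17 + 7.28 = 116.45 million.
Not in labor force = 75.10 + 27.90 + 6.00 + 2.05 = 111.05 million (those not working and not actively searching are outside the labor force — including those who want a job but have given up searching).
Civilian working-age population = 116.45 + 111.05 = 227.50 million.
Unemployment rate = 7.28 / 116.45 = 6.25%.
Labor force participation rate = 116.45 / 227.50 = 51.19%.

Unemployment rate ≈ 6.25%; labor force participation rate ≈ 51.19%.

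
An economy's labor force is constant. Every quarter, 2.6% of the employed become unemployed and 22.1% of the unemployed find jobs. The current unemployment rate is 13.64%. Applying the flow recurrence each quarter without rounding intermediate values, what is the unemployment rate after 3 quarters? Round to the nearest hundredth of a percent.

With a fixed labor force, u_{t+1} = u_t + s·(1−u_t) − f·u_t = u_t·(1−s−f) + s.
Here 1−s−f = 0.753 and s = 0.026.
u_1 = 0.136400 × 0.753 + 0.026 = 0.128709.
u_2 = 0.128709 × 0.753 + 0.026 = 0.122918.
u_3 = 0.122918 × 0.753 + 0.026 = 0.118557.

Unemployment rate after three quarters ≈ 11.86%.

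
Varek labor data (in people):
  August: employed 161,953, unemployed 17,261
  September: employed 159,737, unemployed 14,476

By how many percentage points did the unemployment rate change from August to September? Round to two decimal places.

The unemployment rate changed by −1.32 percentage points.

August: labor force = 161,953 + 17,261 = 179,214; u = 17,261/179,214 = 9.63%.
September: labor force = 159,737 + 14,476 = 174,213; u = 14,476/174,213 = 8.31%.
Change = 8.31% − 9.63% = −1.32 pp.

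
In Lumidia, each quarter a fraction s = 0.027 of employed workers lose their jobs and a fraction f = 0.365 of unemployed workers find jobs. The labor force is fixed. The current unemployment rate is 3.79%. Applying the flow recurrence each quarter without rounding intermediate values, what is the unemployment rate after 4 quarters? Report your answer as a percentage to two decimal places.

With a fixed labor force, u_{t+1} = u_t + s·(1−u_t) − f·u_t = u_t·(1−s−f) + s.
Here 1−s−f = 0.608 and s = 0.027.
u_1 = 0.037900 × 0.608 + 0.027 = 0.050043.
u_2 = 0.050043 × 0.608 + 0.027 = 0.057426.
u_3 = 0.057426 × 0.608 + 0.027 = 0.061915.
u_4 = 0.061915 × 0.608 + 0.027 = 0.064644.

Unemployment rate after four quarters ≈ 6.46%.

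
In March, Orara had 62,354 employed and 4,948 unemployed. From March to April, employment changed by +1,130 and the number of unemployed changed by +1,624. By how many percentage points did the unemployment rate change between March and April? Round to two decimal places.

The unemployment rate changed by +2.03 percentage points.

March: labor force = 62,354 + 4,948 = 67,302; u = 4,948/67,302 = 7.35%.
April: labor force = 63,484 + 6,572 = 70,056; u = 6,572/70,056 = 9.38%.
Change = 9.38% − 7.35% = +2.03 pp.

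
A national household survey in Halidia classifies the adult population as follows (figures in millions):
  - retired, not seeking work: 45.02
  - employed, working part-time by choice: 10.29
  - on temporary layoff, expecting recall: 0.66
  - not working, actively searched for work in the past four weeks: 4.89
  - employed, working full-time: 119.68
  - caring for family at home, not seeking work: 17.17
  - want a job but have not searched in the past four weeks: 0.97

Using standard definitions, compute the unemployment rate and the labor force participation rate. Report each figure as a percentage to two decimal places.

Unemployment rate ≈ 4.10%; labor force participation rate ≈ 68.21%.

Employed = 10.29 + 119.68 = 129.97 million.
Unemployed = 0.66 + 4.89 = 5.55 million (jobless and actively searching, or on temporary layoff).
Labor force = 129.97 + 5.55 = 135.52 million.
Not in labor force = 45.02 + 17.17 + 0.97 = 63.16 million (those not working and not actively searching are outside the labor force — including those who want a job but have given up searching).
Civilian working-age population = 135.52 + 63.16 = 198.68 million.
Unemployment rate = 5.55 / 135.52 = 4.10%.
Labor force participation rate = 135.52 / 198.68 = 68.21%.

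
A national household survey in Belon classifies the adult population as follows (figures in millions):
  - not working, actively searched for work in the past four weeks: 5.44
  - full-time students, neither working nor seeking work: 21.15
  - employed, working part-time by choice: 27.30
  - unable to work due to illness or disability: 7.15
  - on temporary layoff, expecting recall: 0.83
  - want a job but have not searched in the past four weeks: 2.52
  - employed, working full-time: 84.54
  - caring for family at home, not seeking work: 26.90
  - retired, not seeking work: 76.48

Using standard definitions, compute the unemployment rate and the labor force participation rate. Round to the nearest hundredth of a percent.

Employed = 27.30 + 84.54 = 111.84 million.
Unemployed = 5.44 + 0.83 = 6.27 million (jobless and actively searching, or on temporary layoff).
Labor force = 111.84 + 6.27 = 118.11 million.
Not in labor force = 21.15 + 7.15 + 2.52 + 26.90 + 76.48 = 134.20 million (those not working and not actively searching are outside the labor force — including those who want a job but have given up searching).
Civilian working-age population = 118.11 + 134.20 = 252.31 million.
Unemployment rate = 6.27 / 118.11 = 5.31%.
Labor force participation rate = 118.11 / 252.31 = 46.81%.

Unemployment rate ≈ 5.31%; labor force participation rate ≈ 46.81%.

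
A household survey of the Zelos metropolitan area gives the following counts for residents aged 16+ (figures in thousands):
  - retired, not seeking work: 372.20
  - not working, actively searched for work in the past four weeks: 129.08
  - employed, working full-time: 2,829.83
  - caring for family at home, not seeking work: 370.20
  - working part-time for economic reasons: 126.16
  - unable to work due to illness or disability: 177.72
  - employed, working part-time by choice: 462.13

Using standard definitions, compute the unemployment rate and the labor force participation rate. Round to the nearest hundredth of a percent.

Employed = 2,829.83 + 126.16 + 462.13 = 3,418.12 thousand (anyone who worked, including part-time for economic reasons, counts as employed).
Unemployed = 129.08 thousand.
Labor force = 3,418.12 + 129.08 = 3,547.20 thousand.
Not in labor force = 372.20 + 370.20 + 177.72 = 920.12 thousand (those not working and not actively searching are outside the labor force).
Civilian working-age population = 3,547.20 + 920.12 = 4,467.32 thousand.
Unemployment rate = 129.08 / 3,547.20 = 3.64%.
Labor force participation rate = 3,547.20 / 4,467.32 = 79.40%.

Unemployment rate ≈ 3.64%; labor force participation rate ≈ 79.40%.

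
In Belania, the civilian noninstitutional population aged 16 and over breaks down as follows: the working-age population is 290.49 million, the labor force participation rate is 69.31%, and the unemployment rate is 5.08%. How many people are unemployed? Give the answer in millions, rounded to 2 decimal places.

About 10.23 million are unemployed.

Labor force = 0.6931 × 290.49 = 201.34 million.
Unemployed = 0.0508 × 201.34 ≈ 10.23 million.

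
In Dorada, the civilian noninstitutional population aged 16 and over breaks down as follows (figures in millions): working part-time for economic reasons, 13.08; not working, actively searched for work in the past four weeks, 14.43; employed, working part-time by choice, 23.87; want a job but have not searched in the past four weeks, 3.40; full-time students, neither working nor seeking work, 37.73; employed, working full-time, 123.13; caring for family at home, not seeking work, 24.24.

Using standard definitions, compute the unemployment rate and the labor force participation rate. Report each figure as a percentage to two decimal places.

Unemployment rate ≈ 8.27%; labor force participation rate ≈ 72.75%.

Employed = 13.08 + 23.87 + 123.13 = 160.08 million (anyone who worked, including part-time for economic reasons, counts as employed).
Unemployed = 14.43 million.
Labor force = 160.08 + 14.43 = 174.51 million.
Not in labor force = 3.40 + 37.73 + 24.24 = 65.37 million (those not working and not actively searching are outside the labor force — including those who want a job but have given up searching).
Civilian working-age population = 174.51 + 65.37 = 239.88 million.
Unemployment rate = 14.43 / 174.51 = 8.27%.
Labor force participation rate = 174.51 / 239.88 = 72.75%.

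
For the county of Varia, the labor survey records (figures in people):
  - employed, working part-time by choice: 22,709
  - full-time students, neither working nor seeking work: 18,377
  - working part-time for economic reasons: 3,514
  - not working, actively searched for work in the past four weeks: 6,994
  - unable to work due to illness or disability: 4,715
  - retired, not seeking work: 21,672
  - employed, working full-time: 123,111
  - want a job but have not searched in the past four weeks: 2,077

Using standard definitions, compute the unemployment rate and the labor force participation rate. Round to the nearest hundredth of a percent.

Employed = 22,709 + 3,514 + 123,111 = 149,334 (anyone who worked, including part-time for economic reasons, counts as employed).
Unemployed = 6,994.
Labor force = 149,334 + 6,994 = 156,328.
Not in labor force = 18,377 + 4,715 + 21,672 + 2,077 = 46,841 (those not working and not actively searching are outside the labor force — including those who want a job but have given up searching).
Civilian working-age population = 156,328 + 46,841 = 203,169.
Unemployment rate = 6,994 / 156,328 = 4.47%.
Labor force participation rate = 156,328 / 203,169 = 76.94%.

Unemployment rate ≈ 4.47%; labor force participation rate ≈ 76.94%.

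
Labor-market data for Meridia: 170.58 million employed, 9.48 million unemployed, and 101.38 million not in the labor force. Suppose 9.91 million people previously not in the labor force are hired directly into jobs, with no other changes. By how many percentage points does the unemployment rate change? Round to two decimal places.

Initially, labor force = 170.58 + 9.48 = 180.06 million, so u = 9.48/180.06 = 5.26%.
After the change, employed and labor force both rise by 9.91; unemployed unchanged → E = 180.49, U = 9.48, labor force = 189.97 million.
New unemployment rate = 9.48 / 189.97 = 4.99%.
Change = 4.99% − 5.26% = −0.27 percentage points.

The unemployment rate changes by −0.27 percentage points.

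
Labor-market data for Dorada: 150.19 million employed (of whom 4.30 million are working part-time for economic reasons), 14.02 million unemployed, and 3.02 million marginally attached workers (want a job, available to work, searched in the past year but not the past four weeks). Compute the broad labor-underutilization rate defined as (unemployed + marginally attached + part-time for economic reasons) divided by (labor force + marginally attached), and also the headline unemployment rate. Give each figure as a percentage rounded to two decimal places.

Broad underutilization rate ≈ 12.76%; headline unemployment rate ≈ 8.54%.

Labor force = 150.19 + 14.02 = 164.21 million.
Numerator = 14.02 + 3.02 + 4.30 = 21.34 million.
Denominator = 164.21 + 3.02 = 167.23 million.
Broad rate = 21.34 / 167.23 = 12.76%.
Headline unemployment rate = 14.02 / 164.21 = 8.54%.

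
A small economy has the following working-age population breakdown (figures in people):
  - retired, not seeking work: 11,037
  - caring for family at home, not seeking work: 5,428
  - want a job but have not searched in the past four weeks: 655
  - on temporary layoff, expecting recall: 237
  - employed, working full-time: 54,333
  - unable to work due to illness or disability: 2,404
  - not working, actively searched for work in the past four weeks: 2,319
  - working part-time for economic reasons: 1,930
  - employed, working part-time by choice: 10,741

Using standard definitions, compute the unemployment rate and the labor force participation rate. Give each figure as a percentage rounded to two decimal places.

Unemployment rate ≈ 3.67%; labor force participation rate ≈ 78.08%.

Employed = 54,333 + 1,930 + 10,741 = 67,004 (anyone who worked, including part-time for economic reasons, counts as employed).
Unemployed = 237 + 2,319 = 2,556 (jobless and actively searching, or on temporary layoff).
Labor force = 67,004 + 2,556 = 69,560.
Not in labor force = 11,037 + 5,428 + 655 + 2,404 = 19,524 (those not working and not actively searching are outside the labor force — including those who want a job but have given up searching).
Civilian working-age population = 69,560 + 19,524 = 89,084.
Unemployment rate = 2,556 / 69,560 = 3.67%.
Labor force participation rate = 69,560 / 89,084 = 78.08%.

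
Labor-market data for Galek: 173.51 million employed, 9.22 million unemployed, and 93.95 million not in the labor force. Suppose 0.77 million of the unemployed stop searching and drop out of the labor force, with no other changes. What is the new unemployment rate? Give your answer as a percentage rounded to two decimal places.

New unemployment rate ≈ 4.64%.

Initially, labor force = 173.51 + 9.22 = 182.73 million, so u = 9.22/182.73 = 5.05%.
After the change, unemployed and labor force both fall by 0.77 → E = 173.51, U = 8.45, labor force = 181.96 million.
New unemployment rate = 8.45 / 181.96 = 4.64%.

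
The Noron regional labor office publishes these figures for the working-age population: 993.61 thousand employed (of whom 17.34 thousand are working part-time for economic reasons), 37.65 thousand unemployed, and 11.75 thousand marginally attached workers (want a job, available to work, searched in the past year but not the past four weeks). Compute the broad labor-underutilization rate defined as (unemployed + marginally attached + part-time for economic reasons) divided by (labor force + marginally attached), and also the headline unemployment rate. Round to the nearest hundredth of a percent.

Broad underutilization rate ≈ 6.40%; headline unemployment rate ≈ 3.65%.

Labor force = 993.61 + 37.65 = 1,031.26 thousand.
Numerator = 37.65 + 11.75 + 17.34 = 66.74 thousand.
Denominator = 1,031.26 + 11.75 = 1,043.01 thousand.
Broad rate = 66.74 / 1,043.01 = 6.40%.
Headline unemployment rate = 37.65 / 1,031.26 = 3.65%.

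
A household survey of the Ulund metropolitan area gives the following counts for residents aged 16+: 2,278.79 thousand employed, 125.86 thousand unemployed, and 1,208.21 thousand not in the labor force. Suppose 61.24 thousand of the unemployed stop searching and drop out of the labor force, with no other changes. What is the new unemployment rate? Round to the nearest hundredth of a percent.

New unemployment rate ≈ 2.76%.

Initially, labor force = 2,278.79 + 125.86 = 2,404.65 thousand, so u = 125.86/2,404.65 = 5.23%.
After the change, unemployed and labor force both fall by 61.24 → E = 2,278.79, U = 64.62, labor force = 2,343.41 thousand.
New unemployment rate = 64.62 / 2,343.41 = 2.76%.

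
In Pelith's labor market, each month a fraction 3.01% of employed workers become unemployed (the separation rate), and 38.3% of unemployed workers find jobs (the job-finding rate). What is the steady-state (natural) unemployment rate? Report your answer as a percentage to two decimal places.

Steady-state unemployment rate ≈ 7.29%.

At steady state the flows balance: s·E = f·U, so U/(E+U) = s/(s+f).
u* = 3.01 / (3.01 + 38.3) = 3.01 / 41.31 = 7.29%.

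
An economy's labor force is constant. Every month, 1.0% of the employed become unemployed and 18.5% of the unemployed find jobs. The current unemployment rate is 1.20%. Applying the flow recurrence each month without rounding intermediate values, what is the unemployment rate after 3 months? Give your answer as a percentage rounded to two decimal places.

Unemployment rate after three months ≈ 3.08%.

With a fixed labor force, u_{t+1} = u_t + s·(1−u_t) − f·u_t = u_t·(1−s−f) + s.
Here 1−s−f = 0.805 and s = 0.010.
u_1 = 0.012000 × 0.805 + 0.010 = 0.019660.
u_2 = 0.019660 × 0.805 + 0.010 = 0.025826.
u_3 = 0.025826 × 0.805 + 0.010 = 0.030790.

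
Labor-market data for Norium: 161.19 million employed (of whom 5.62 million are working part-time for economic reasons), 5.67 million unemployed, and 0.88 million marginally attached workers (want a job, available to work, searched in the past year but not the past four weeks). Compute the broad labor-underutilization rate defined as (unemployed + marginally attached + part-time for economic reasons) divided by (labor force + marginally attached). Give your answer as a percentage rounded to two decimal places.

Labor force = 161.19 + 5.67 = 166.86 million.
Numerator = 5.67 + 0.88 + 5.62 = 12.17 million.
Denominator = 166.86 + 0.88 = 167.74 million.
Broad rate = 12.17 / 167.74 = 7.26%.

Broad underutilization rate ≈ 7.26%.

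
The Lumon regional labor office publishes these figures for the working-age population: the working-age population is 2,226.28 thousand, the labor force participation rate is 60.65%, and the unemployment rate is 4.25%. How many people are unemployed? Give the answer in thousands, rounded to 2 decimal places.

About 57.39 thousand are unemployed.

Labor force = 0.6065 × 2,226.28 = 1,350.24 thousand.
Unemployed = 0.0425 × 1,350.24 ≈ 57.39 thousand.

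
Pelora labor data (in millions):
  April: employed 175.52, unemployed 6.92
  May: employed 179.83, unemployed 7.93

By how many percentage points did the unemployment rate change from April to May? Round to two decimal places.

April: labor force = 175.52 + 6.92 = 182.44; u = 6.92/182.44 = 3.79%.
May: labor force = 179.83 + 7.93 = 187.76; u = 7.93/187.76 = 4.22%.
Change = 4.22% − 3.79% = +0.43 pp.

The unemployment rate changed by +0.43 percentage points.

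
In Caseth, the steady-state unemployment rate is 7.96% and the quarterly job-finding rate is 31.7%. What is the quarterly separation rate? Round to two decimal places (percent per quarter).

From u* = s/(s+f): s = u·f/(1−u).
s = 0.0796 × 31.7 / (1 − 0.0796) = 2.5233 / 0.9204 ≈ 2.74% per quarter.

Separation rate ≈ 2.74% per quarter.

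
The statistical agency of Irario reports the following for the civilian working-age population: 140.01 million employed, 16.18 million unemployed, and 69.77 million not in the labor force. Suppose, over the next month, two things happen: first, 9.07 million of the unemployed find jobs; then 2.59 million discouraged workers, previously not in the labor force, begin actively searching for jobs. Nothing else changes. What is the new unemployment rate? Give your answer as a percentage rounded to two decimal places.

Initially, labor force = 140.01 + 16.18 = 156.19 million, so u = 16.18/156.19 = 10.36%.
After the first change, unemployed falls and employed rises by 9.07; labor force unchanged → E = 149.08, U = 7.11, labor force = 156.19 million.
After the second change, unemployed and labor force both rise by 2.59 → E = 149.08, U = 9.70, labor force = 158.78 million.
New unemployment rate = 9.70 / 158.78 = 6.11%.

New unemployment rate ≈ 6.11%.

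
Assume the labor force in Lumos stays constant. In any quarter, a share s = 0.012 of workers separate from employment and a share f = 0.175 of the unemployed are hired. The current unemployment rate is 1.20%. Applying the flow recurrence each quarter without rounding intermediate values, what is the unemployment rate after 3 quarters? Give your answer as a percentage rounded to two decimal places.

With a fixed labor force, u_{t+1} = u_t + s·(1−u_t) − f·u_t = u_t·(1−s−f) + s.
Here 1−s−f = 0.813 and s = 0.012.
u_1 = 0.012000 × 0.813 + 0.012 = 0.021756.
u_2 = 0.021756 × 0.813 + 0.012 = 0.029688.
u_3 = 0.029688 × 0.813 + 0.012 = 0.036136.

Unemployment rate after three quarters ≈ 3.61%.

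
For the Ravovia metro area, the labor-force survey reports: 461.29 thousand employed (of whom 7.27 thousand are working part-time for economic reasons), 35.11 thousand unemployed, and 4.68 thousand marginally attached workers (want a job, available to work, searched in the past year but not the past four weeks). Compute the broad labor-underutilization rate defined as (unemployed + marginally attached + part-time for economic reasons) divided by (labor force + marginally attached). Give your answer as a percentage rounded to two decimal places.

Labor force = 461.29 + 35.11 = 496.40 thousand.
Numerator = 35.11 + 4.68 + 7.27 = 47.06 thousand.
Denominator = 496.40 + 4.68 = 501.08 thousand.
Broad rate = 47.06 / 501.08 = 9.39%.

Broad underutilization rate ≈ 9.39%.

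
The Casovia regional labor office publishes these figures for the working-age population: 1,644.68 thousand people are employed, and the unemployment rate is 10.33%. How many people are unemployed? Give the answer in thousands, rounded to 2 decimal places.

About 189.47 thousand are unemployed.

Let U be the number unemployed. The labor force is E + U, and U/(E+U) = 0.1033.
So U = 0.1033 × 1,644.68 / (1 − 0.1033) = 169.8954 / 0.8967 ≈ 189.47 thousand.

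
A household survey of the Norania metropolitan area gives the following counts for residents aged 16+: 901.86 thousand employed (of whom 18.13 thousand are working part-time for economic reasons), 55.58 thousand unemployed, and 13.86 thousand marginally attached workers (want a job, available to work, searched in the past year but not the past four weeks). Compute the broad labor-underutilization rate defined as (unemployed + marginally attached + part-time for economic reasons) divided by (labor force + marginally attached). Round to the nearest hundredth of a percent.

Broad underutilization rate ≈ 9.02%.

Labor force = 901.86 + 55.58 = 957.44 thousand.
Numerator = 55.58 + 13.86 + 18.13 = 87.57 thousand.
Denominator = 957.44 + 13.86 = 971.30 thousand.
Broad rate = 87.57 / 971.30 = 9.02%.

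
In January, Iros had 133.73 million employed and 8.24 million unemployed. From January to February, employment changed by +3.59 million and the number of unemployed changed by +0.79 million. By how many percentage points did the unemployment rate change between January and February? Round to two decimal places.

The unemployment rate changed by +0.37 percentage points.

January: labor force = 133.73 + 8.24 = 141.97; u = 8.24/141.97 = 5.80%.
February: labor force = 137.32 + 9.03 = 146.35; u = 9.03/146.35 = 6.17%.
Change = 6.17% − 5.80% = +0.37 pp.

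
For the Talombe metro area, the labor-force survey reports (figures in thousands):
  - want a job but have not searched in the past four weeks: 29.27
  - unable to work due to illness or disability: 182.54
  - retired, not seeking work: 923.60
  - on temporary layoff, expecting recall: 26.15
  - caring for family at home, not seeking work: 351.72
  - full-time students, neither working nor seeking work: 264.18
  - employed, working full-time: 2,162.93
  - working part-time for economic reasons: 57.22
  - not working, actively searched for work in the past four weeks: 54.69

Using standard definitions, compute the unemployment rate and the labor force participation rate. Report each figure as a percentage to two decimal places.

Unemployment rate ≈ 3.51%; labor force participation rate ≈ 56.78%.

Employed = 2,162.93 + 57.22 = 2,220.15 thousand (anyone who worked, including part-time for economic reasons, counts as employed).
Unemployed = 26.15 + 54.69 = 80.84 thousand (jobless and actively searching, or on temporary layoff).
Labor force = 2,220.15 + 80.84 = 2,300.99 thousand.
Not in labor force = 29.27 + 182.54 + 923.60 + 351.72 + 264.18 = 1,751.31 thousand (those not working and not actively searching are outside the labor force — including those who want a job but have given up searching).
Civilian working-age population = 2,300.99 + 1,751.31 = 4,052.30 thousand.
Unemployment rate = 80.84 / 2,300.99 = 3.51%.
Labor force participation rate = 2,300.99 / 4,052.30 = 56.78%.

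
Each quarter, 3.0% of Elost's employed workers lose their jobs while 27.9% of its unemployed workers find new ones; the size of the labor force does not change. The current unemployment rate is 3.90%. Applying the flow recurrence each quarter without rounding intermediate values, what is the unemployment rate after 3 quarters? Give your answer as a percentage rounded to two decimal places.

Unemployment rate after three quarters ≈ 7.79%.

With a fixed labor force, u_{t+1} = u_t + s·(1−u_t) − f·u_t = u_t·(1−s−f) + s.
Here 1−s−f = 0.691 and s = 0.030.
u_1 = 0.039000 × 0.691 + 0.030 = 0.056949.
u_2 = 0.056949 × 0.691 + 0.030 = 0.069352.
u_3 = 0.069352 × 0.691 + 0.030 = 0.077922.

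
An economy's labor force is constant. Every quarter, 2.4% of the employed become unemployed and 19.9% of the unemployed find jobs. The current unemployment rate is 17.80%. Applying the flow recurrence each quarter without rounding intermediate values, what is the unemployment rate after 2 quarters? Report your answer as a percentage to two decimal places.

Unemployment rate after two quarters ≈ 15.01%.

With a fixed labor force, u_{t+1} = u_t + s·(1−u_t) − f·u_t = u_t·(1−s−f) + s.
Here 1−s−f = 0.777 and s = 0.024.
u_1 = 0.178000 × 0.777 + 0.024 = 0.162306.
u_2 = 0.162306 × 0.777 + 0.024 = 0.150112.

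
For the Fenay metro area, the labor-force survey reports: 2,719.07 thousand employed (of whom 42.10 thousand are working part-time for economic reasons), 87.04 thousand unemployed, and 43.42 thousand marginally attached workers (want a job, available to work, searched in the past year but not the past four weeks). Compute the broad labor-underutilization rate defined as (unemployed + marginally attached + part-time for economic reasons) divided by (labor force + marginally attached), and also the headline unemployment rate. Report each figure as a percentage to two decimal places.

Labor force = 2,719.07 + 87.04 = 2,806.11 thousand.
Numerator = 87.04 + 43.42 + 42.10 = 172.56 thousand.
Denominator = 2,806.11 + 43.42 = 2,849.53 thousand.
Broad rate = 172.56 / 2,849.53 = 6.06%.
Headline unemployment rate = 87.04 / 2,806.11 = 3.10%.

Broad underutilization rate ≈ 6.06%; headline unemployment rate ≈ 3.10%.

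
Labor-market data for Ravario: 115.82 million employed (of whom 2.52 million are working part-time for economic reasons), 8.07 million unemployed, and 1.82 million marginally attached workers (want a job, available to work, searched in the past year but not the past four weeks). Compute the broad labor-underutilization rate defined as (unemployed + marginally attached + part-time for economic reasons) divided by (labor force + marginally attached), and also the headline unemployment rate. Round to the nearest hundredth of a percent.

Labor force = 115.82 + 8.07 = 123.89 million.
Numerator = 8.07 + 1.82 + 2.52 = 12.41 million.
Denominator = 123.89 + 1.82 = 125.71 million.
Broad rate = 12.41 / 125.71 = 9.87%.
Headline unemployment rate = 8.07 / 123.89 = 6.51%.

Broad underutilization rate ≈ 9.87%; headline unemployment rate ≈ 6.51%.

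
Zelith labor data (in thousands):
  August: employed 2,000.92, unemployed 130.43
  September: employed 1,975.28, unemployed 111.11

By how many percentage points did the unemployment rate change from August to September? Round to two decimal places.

The unemployment rate changed by −0.79 percentage points.

August: labor force = 2,000.92 + 130.43 = 2,131.35; u = 130.43/2,131.35 = 6.12%.
September: labor force = 1,975.28 + 111.11 = 2,086.39; u = 111.11/2,086.39 = 5.33%.
Change = 5.33% − 6.12% = −0.79 pp.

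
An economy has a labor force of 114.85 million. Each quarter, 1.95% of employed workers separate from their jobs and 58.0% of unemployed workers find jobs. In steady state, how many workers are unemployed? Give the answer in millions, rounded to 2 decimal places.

About 3.74 million are unemployed in steady state.

Steady-state unemployment rate u* = s/(s+f) = 1.95/(1.95+58.0) = 0.032527.
Unemployed = u* × labor force = 0.032527 × 114.85 ≈ 3.74 million.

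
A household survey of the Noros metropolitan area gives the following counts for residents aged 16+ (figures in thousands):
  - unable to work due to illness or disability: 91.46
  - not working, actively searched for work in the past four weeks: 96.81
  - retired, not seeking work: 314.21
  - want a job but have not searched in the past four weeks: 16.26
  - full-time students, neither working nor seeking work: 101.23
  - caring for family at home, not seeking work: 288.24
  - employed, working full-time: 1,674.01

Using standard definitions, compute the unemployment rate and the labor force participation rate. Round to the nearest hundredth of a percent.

Unemployment rate ≈ 5.47%; labor force participation rate ≈ 68.58%.

Employed = 1,674.01 thousand.
Unemployed = 96.81 thousand.
Labor force = 1,674.01 + 96.81 = 1,770.82 thousand.
Not in labor force = 91.46 + 314.21 + 16.26 + 101.23 + 288.24 = 811.40 thousand (those not working and not actively searching are outside the labor force — including those who want a job but have given up searching).
Civilian working-age population = 1,770.82 + 811.40 = 2,582.22 thousand.
Unemployment rate = 96.81 / 1,770.82 = 5.47%.
Labor force participation rate = 1,770.82 / 2,582.22 = 68.58%.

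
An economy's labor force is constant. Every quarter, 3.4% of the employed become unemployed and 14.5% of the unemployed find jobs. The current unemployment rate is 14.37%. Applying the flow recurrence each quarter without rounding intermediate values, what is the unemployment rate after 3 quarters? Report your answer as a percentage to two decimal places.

Unemployment rate after three quarters ≈ 16.44%.

With a fixed labor force, u_{t+1} = u_t + s·(1−u_t) − f·u_t = u_t·(1−s−f) + s.
Here 1−s−f = 0.821 and s = 0.034.
u_1 = 0.143700 × 0.821 + 0.034 = 0.151978.
u_2 = 0.151978 × 0.821 + 0.034 = 0.158774.
u_3 = 0.158774 × 0.821 + 0.034 = 0.164353.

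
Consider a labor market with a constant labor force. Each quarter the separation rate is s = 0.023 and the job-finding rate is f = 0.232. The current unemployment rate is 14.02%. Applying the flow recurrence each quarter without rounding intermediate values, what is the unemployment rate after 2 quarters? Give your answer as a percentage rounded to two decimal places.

With a fixed labor force, u_{t+1} = u_t + s·(1−u_t) − f·u_t = u_t·(1−s−f) + s.
Here 1−s−f = 0.745 and s = 0.023.
u_1 = 0.140200 × 0.745 + 0.023 = 0.127449.
u_2 = 0.127449 × 0.745 + 0.023 = 0.117950.

Unemployment rate after two quarters ≈ 11.79%.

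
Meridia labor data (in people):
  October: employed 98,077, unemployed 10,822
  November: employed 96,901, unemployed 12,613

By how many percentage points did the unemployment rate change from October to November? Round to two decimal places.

The unemployment rate changed by +1.58 percentage points.

October: labor force = 98,077 + 10,822 = 108,899; u = 10,822/108,899 = 9.94%.
November: labor force = 96,901 + 12,613 = 109,514; u = 12,613/109,514 = 11.52%.
Change = 11.52% − 9.94% = +1.58 pp.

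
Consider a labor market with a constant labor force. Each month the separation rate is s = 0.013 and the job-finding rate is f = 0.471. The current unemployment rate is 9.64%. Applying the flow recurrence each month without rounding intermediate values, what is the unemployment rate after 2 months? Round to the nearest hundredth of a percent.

With a fixed labor force, u_{t+1} = u_t + s·(1−u_t) − f·u_t = u_t·(1−s−f) + s.
Here 1−s−f = 0.516 and s = 0.013.
u_1 = 0.096400 × 0.516 + 0.013 = 0.062742.
u_2 = 0.062742 × 0.516 + 0.013 = 0.045375.

Unemployment rate after two months ≈ 4.54%.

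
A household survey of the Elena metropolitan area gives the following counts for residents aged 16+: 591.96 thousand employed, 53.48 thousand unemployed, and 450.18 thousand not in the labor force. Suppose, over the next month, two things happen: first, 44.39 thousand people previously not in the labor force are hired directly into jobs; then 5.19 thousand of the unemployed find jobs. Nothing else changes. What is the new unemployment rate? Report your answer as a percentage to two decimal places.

New unemployment rate ≈ 7.00%.

Initially, labor force = 591.96 + 53.48 = 645.44 thousand, so u = 53.48/645.44 = 8.29%.
After the first change, employed and labor force both rise by 44.39; unemployed unchanged → E = 636.35, U = 53.48, labor force = 689.83 thousand.
After the second change, unemployed falls and employed rises by 5.19; labor force unchanged → E = 641.54, U = 48.29, labor force = 689.83 thousand.
New unemployment rate = 48.29 / 689.83 = 7.00%.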